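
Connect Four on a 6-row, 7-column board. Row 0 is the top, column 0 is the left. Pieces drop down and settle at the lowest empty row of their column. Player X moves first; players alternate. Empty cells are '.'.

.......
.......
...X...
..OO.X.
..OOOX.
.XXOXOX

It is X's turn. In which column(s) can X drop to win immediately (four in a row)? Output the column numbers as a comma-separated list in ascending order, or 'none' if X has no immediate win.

col 0: drop X → no win
col 1: drop X → no win
col 2: drop X → no win
col 3: drop X → no win
col 4: drop X → WIN!
col 5: drop X → no win
col 6: drop X → no win

Answer: 4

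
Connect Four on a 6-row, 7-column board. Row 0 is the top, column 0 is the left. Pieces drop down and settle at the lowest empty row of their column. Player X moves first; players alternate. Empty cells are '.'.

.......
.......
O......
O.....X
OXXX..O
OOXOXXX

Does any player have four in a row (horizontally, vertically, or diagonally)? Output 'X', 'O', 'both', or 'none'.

O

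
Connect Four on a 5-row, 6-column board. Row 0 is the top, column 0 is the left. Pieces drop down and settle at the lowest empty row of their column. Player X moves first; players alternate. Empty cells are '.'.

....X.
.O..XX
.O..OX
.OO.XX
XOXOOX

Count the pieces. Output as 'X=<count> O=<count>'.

X=9 O=8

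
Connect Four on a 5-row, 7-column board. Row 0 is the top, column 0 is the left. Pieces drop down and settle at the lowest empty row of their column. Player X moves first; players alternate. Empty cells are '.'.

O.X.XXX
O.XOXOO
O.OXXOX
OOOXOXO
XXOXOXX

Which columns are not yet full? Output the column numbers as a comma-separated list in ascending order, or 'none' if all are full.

Answer: 1,3

Derivation:
col 0: top cell = 'O' → FULL
col 1: top cell = '.' → open
col 2: top cell = 'X' → FULL
col 3: top cell = '.' → open
col 4: top cell = 'X' → FULL
col 5: top cell = 'X' → FULL
col 6: top cell = 'X' → FULL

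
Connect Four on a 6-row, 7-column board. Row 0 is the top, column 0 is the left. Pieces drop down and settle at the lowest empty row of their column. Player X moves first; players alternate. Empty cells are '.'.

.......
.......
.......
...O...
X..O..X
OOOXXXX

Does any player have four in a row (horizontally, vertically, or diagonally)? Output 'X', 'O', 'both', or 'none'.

X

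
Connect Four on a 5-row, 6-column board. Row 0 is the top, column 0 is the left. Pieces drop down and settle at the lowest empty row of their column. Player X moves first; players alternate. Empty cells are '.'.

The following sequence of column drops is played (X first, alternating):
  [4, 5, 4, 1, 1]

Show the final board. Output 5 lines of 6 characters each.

Answer: ......
......
......
.X..X.
.O..XO

Derivation:
Move 1: X drops in col 4, lands at row 4
Move 2: O drops in col 5, lands at row 4
Move 3: X drops in col 4, lands at row 3
Move 4: O drops in col 1, lands at row 4
Move 5: X drops in col 1, lands at row 3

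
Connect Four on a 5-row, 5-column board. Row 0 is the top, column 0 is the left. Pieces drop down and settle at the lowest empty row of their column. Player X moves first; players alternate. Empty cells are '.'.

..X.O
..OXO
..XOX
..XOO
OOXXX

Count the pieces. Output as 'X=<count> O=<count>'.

X=8 O=8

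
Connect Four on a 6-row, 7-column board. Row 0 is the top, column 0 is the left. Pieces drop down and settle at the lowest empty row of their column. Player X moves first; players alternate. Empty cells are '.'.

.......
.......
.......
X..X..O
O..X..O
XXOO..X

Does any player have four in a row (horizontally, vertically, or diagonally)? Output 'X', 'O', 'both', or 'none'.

none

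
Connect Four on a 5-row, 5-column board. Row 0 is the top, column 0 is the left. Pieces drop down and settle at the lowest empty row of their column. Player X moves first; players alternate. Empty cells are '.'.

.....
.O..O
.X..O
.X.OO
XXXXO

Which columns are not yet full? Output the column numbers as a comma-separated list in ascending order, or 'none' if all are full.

Answer: 0,1,2,3,4

Derivation:
col 0: top cell = '.' → open
col 1: top cell = '.' → open
col 2: top cell = '.' → open
col 3: top cell = '.' → open
col 4: top cell = '.' → open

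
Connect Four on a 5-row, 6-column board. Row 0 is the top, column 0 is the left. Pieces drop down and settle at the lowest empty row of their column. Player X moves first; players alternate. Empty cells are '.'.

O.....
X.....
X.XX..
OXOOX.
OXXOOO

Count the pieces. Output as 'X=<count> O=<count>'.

X=8 O=8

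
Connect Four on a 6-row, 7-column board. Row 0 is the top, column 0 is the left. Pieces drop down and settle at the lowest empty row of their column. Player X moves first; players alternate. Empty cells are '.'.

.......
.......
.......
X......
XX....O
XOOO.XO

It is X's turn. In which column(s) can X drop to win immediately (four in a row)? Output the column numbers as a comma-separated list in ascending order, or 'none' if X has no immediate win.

col 0: drop X → WIN!
col 1: drop X → no win
col 2: drop X → no win
col 3: drop X → no win
col 4: drop X → no win
col 5: drop X → no win
col 6: drop X → no win

Answer: 0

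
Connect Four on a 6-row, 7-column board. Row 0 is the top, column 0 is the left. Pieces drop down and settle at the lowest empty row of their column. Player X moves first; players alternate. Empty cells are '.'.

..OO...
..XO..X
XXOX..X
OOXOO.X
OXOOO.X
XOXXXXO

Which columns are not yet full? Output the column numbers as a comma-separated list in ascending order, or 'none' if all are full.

Answer: 0,1,4,5,6

Derivation:
col 0: top cell = '.' → open
col 1: top cell = '.' → open
col 2: top cell = 'O' → FULL
col 3: top cell = 'O' → FULL
col 4: top cell = '.' → open
col 5: top cell = '.' → open
col 6: top cell = '.' → open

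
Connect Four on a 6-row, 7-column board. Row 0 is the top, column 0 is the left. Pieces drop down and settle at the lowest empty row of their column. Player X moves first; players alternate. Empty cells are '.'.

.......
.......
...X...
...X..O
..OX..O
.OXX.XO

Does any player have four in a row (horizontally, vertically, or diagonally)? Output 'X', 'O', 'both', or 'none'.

X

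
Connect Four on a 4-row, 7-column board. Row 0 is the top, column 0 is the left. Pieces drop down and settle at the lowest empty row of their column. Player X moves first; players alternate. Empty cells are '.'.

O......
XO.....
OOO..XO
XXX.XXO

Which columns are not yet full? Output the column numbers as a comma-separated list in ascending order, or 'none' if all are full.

col 0: top cell = 'O' → FULL
col 1: top cell = '.' → open
col 2: top cell = '.' → open
col 3: top cell = '.' → open
col 4: top cell = '.' → open
col 5: top cell = '.' → open
col 6: top cell = '.' → open

Answer: 1,2,3,4,5,6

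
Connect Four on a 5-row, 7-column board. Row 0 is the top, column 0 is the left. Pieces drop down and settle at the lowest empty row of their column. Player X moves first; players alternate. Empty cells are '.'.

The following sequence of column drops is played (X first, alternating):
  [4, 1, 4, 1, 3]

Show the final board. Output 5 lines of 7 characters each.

Answer: .......
.......
.......
.O..X..
.O.XX..

Derivation:
Move 1: X drops in col 4, lands at row 4
Move 2: O drops in col 1, lands at row 4
Move 3: X drops in col 4, lands at row 3
Move 4: O drops in col 1, lands at row 3
Move 5: X drops in col 3, lands at row 4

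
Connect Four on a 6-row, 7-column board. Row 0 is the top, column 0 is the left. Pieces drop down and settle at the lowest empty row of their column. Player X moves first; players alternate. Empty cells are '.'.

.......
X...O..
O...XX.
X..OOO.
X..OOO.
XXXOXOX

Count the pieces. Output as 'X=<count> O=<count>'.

X=10 O=10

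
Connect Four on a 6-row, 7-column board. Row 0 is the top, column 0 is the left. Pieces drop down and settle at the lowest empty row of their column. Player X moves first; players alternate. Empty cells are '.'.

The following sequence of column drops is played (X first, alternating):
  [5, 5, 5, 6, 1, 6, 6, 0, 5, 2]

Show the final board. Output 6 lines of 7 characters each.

Answer: .......
.......
.....X.
.....XX
.....OO
OXO..XO

Derivation:
Move 1: X drops in col 5, lands at row 5
Move 2: O drops in col 5, lands at row 4
Move 3: X drops in col 5, lands at row 3
Move 4: O drops in col 6, lands at row 5
Move 5: X drops in col 1, lands at row 5
Move 6: O drops in col 6, lands at row 4
Move 7: X drops in col 6, lands at row 3
Move 8: O drops in col 0, lands at row 5
Move 9: X drops in col 5, lands at row 2
Move 10: O drops in col 2, lands at row 5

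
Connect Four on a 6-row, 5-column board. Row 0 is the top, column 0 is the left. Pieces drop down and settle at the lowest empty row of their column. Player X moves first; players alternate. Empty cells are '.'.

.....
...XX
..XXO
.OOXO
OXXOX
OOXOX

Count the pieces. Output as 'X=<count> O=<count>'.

X=10 O=9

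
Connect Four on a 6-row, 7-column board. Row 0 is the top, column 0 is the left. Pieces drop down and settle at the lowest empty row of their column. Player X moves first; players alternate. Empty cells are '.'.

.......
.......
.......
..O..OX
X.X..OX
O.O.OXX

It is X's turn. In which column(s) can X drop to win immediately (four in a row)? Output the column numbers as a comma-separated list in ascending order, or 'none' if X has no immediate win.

Answer: 6

Derivation:
col 0: drop X → no win
col 1: drop X → no win
col 2: drop X → no win
col 3: drop X → no win
col 4: drop X → no win
col 5: drop X → no win
col 6: drop X → WIN!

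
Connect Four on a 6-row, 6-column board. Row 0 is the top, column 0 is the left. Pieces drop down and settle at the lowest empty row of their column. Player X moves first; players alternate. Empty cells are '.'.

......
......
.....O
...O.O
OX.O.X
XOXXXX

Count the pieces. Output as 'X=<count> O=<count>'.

X=7 O=6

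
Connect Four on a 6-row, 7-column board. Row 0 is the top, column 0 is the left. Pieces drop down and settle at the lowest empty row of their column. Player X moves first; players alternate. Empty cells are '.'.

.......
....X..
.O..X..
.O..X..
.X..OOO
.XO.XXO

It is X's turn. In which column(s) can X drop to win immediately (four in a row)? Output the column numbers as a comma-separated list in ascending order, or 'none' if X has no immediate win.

Answer: 4

Derivation:
col 0: drop X → no win
col 1: drop X → no win
col 2: drop X → no win
col 3: drop X → no win
col 4: drop X → WIN!
col 5: drop X → no win
col 6: drop X → no win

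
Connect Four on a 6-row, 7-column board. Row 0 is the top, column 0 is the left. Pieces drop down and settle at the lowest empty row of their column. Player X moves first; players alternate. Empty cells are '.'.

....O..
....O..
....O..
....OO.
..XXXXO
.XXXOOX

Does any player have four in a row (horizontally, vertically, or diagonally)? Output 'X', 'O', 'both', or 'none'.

both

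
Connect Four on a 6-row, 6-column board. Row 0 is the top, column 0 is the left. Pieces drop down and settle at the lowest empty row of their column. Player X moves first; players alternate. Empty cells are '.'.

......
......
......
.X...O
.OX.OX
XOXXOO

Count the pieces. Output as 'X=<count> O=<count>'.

X=6 O=6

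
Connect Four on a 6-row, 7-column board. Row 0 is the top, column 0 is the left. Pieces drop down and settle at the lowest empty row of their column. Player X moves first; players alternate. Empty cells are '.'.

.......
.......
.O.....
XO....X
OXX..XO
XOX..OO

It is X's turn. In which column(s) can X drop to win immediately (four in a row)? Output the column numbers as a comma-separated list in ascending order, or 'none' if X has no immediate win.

col 0: drop X → no win
col 1: drop X → no win
col 2: drop X → no win
col 3: drop X → no win
col 4: drop X → no win
col 5: drop X → no win
col 6: drop X → no win

Answer: none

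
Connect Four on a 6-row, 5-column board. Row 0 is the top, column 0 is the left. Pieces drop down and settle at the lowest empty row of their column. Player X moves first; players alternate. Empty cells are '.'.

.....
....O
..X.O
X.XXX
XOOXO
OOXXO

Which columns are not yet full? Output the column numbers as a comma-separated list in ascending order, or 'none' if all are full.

Answer: 0,1,2,3,4

Derivation:
col 0: top cell = '.' → open
col 1: top cell = '.' → open
col 2: top cell = '.' → open
col 3: top cell = '.' → open
col 4: top cell = '.' → open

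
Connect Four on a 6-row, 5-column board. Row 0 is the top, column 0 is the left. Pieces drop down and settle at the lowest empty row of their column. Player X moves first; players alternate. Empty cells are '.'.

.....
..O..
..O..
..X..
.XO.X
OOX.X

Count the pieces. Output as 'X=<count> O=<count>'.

X=5 O=5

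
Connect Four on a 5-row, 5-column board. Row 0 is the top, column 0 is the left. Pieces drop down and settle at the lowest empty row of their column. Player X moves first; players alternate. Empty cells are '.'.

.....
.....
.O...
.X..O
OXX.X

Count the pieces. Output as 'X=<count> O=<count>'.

X=4 O=3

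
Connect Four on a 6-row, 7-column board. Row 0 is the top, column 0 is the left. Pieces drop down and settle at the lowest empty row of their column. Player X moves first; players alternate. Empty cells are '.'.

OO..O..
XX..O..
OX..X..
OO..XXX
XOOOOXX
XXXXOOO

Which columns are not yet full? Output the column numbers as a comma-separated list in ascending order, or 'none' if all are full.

Answer: 2,3,5,6

Derivation:
col 0: top cell = 'O' → FULL
col 1: top cell = 'O' → FULL
col 2: top cell = '.' → open
col 3: top cell = '.' → open
col 4: top cell = 'O' → FULL
col 5: top cell = '.' → open
col 6: top cell = '.' → open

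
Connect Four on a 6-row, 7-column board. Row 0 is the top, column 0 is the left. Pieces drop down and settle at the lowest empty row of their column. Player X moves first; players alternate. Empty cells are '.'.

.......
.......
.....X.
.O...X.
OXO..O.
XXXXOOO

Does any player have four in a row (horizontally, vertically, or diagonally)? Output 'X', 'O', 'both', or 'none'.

X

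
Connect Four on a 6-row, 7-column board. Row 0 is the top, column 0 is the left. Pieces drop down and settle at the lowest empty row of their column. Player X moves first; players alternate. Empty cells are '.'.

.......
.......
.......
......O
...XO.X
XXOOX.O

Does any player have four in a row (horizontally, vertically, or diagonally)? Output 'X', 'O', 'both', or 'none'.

none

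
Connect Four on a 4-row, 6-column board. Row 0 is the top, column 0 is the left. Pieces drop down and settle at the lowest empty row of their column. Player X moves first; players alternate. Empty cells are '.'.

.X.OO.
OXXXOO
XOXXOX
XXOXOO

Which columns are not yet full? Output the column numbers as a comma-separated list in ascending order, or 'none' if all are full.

col 0: top cell = '.' → open
col 1: top cell = 'X' → FULL
col 2: top cell = '.' → open
col 3: top cell = 'O' → FULL
col 4: top cell = 'O' → FULL
col 5: top cell = '.' → open

Answer: 0,2,5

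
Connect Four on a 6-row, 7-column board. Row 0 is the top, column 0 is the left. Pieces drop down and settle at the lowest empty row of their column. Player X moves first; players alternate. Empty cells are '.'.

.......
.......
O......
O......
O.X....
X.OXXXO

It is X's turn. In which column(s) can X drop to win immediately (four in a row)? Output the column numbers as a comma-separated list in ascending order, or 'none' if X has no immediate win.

col 0: drop X → no win
col 1: drop X → no win
col 2: drop X → no win
col 3: drop X → no win
col 4: drop X → no win
col 5: drop X → no win
col 6: drop X → no win

Answer: none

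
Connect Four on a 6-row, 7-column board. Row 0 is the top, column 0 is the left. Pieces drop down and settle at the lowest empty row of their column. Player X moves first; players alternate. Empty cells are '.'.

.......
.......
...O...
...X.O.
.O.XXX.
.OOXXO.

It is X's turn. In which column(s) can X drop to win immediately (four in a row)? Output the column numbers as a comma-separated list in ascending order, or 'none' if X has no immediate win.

Answer: 2

Derivation:
col 0: drop X → no win
col 1: drop X → no win
col 2: drop X → WIN!
col 3: drop X → no win
col 4: drop X → no win
col 5: drop X → no win
col 6: drop X → no win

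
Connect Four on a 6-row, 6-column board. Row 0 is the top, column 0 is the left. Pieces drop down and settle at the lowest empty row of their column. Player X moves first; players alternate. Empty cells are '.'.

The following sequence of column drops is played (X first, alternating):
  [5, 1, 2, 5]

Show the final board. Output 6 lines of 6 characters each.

Answer: ......
......
......
......
.....O
.OX..X

Derivation:
Move 1: X drops in col 5, lands at row 5
Move 2: O drops in col 1, lands at row 5
Move 3: X drops in col 2, lands at row 5
Move 4: O drops in col 5, lands at row 4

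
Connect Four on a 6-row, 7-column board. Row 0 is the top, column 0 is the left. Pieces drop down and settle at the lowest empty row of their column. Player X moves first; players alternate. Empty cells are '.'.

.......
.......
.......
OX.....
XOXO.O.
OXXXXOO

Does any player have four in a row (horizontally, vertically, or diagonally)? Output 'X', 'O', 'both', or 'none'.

X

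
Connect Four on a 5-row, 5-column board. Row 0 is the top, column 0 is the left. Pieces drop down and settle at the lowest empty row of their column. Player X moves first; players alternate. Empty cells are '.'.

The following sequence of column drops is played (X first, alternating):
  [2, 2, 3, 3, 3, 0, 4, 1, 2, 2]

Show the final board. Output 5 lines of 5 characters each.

Answer: .....
..O..
..XX.
..OO.
OOXXX

Derivation:
Move 1: X drops in col 2, lands at row 4
Move 2: O drops in col 2, lands at row 3
Move 3: X drops in col 3, lands at row 4
Move 4: O drops in col 3, lands at row 3
Move 5: X drops in col 3, lands at row 2
Move 6: O drops in col 0, lands at row 4
Move 7: X drops in col 4, lands at row 4
Move 8: O drops in col 1, lands at row 4
Move 9: X drops in col 2, lands at row 2
Move 10: O drops in col 2, lands at row 1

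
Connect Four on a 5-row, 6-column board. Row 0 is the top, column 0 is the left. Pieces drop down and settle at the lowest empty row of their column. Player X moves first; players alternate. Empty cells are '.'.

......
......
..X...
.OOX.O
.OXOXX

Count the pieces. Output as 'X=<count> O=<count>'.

X=5 O=5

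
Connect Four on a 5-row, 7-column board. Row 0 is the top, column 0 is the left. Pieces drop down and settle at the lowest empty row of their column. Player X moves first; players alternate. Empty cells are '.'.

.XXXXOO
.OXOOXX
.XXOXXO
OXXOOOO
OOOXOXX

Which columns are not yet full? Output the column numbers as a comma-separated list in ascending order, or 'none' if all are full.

col 0: top cell = '.' → open
col 1: top cell = 'X' → FULL
col 2: top cell = 'X' → FULL
col 3: top cell = 'X' → FULL
col 4: top cell = 'X' → FULL
col 5: top cell = 'O' → FULL
col 6: top cell = 'O' → FULL

Answer: 0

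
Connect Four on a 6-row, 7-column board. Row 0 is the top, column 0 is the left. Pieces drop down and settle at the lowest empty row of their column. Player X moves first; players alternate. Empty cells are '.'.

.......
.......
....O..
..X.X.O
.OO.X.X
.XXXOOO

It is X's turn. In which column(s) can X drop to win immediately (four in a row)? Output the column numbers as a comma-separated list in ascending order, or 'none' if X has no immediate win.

col 0: drop X → WIN!
col 1: drop X → no win
col 2: drop X → no win
col 3: drop X → no win
col 4: drop X → no win
col 5: drop X → no win
col 6: drop X → no win

Answer: 0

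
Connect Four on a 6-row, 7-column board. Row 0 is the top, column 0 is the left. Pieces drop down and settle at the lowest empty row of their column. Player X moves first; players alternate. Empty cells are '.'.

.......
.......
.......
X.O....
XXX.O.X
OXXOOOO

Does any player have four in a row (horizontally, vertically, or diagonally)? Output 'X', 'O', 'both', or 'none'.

O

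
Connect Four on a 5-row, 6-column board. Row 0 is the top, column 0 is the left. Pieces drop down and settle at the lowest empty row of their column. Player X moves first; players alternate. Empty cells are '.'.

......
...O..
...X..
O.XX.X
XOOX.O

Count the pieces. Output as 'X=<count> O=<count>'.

X=6 O=5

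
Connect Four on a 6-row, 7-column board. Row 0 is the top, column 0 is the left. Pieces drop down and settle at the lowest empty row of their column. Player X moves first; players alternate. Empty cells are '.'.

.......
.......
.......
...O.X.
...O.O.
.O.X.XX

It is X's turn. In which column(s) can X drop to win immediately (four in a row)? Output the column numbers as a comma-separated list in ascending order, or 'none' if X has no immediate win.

Answer: 4

Derivation:
col 0: drop X → no win
col 1: drop X → no win
col 2: drop X → no win
col 3: drop X → no win
col 4: drop X → WIN!
col 5: drop X → no win
col 6: drop X → no win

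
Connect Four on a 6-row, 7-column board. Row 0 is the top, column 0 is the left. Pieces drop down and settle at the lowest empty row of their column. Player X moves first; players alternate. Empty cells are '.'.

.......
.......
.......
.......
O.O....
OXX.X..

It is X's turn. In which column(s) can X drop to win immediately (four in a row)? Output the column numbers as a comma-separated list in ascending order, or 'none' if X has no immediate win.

col 0: drop X → no win
col 1: drop X → no win
col 2: drop X → no win
col 3: drop X → WIN!
col 4: drop X → no win
col 5: drop X → no win
col 6: drop X → no win

Answer: 3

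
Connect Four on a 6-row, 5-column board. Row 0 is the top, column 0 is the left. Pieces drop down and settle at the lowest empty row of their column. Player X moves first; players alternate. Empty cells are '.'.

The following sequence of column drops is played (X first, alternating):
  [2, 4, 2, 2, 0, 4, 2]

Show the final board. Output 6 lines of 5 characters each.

Answer: .....
.....
..X..
..O..
..X.O
X.X.O

Derivation:
Move 1: X drops in col 2, lands at row 5
Move 2: O drops in col 4, lands at row 5
Move 3: X drops in col 2, lands at row 4
Move 4: O drops in col 2, lands at row 3
Move 5: X drops in col 0, lands at row 5
Move 6: O drops in col 4, lands at row 4
Move 7: X drops in col 2, lands at row 2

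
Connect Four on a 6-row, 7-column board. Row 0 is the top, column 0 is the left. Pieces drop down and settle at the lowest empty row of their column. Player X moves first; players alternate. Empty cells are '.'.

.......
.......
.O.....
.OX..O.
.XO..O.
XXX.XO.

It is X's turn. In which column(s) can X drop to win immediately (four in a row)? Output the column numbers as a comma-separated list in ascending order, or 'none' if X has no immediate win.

col 0: drop X → no win
col 1: drop X → no win
col 2: drop X → no win
col 3: drop X → WIN!
col 4: drop X → no win
col 5: drop X → no win
col 6: drop X → no win

Answer: 3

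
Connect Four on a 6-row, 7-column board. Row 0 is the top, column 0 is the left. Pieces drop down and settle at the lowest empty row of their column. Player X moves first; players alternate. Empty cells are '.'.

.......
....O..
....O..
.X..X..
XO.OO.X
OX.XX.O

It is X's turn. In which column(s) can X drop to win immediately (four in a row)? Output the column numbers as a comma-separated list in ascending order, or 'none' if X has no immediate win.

Answer: 2

Derivation:
col 0: drop X → no win
col 1: drop X → no win
col 2: drop X → WIN!
col 3: drop X → no win
col 4: drop X → no win
col 5: drop X → no win
col 6: drop X → no win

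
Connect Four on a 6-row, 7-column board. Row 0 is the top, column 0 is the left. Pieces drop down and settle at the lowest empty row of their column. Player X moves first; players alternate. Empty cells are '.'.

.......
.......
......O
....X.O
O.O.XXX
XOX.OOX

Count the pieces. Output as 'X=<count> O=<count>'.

X=7 O=7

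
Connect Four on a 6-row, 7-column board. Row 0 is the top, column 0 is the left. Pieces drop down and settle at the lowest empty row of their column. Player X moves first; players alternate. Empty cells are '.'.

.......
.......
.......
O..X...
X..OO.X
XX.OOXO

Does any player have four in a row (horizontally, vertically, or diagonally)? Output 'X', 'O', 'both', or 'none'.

none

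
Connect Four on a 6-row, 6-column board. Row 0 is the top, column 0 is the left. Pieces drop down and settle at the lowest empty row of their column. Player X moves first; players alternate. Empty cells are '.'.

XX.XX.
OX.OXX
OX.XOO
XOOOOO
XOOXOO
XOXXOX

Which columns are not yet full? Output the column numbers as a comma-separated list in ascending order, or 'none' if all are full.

Answer: 2,5

Derivation:
col 0: top cell = 'X' → FULL
col 1: top cell = 'X' → FULL
col 2: top cell = '.' → open
col 3: top cell = 'X' → FULL
col 4: top cell = 'X' → FULL
col 5: top cell = '.' → open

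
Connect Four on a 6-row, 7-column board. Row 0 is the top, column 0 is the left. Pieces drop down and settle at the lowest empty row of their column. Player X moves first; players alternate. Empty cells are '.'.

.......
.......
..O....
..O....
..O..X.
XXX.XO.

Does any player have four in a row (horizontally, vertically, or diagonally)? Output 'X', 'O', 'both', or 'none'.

none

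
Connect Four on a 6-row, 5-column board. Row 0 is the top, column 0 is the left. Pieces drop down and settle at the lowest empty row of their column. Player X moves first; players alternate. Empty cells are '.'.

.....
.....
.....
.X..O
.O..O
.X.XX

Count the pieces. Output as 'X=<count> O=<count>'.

X=4 O=3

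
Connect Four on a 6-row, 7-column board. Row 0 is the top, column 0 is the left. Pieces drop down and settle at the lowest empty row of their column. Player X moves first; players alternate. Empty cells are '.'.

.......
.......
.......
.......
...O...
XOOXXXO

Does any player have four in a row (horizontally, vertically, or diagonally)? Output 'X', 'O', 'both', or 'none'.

none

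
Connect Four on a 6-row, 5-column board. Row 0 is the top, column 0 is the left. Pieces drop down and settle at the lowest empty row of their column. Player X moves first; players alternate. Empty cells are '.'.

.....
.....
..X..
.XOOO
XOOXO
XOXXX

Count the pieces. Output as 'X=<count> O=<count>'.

X=8 O=7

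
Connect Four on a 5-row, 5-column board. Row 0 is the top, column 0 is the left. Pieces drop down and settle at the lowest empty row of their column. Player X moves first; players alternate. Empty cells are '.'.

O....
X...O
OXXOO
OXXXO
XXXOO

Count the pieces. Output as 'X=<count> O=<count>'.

X=9 O=9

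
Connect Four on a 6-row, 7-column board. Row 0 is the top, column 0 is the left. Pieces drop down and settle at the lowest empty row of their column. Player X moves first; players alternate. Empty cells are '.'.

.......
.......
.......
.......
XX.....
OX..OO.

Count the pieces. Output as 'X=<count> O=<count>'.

X=3 O=3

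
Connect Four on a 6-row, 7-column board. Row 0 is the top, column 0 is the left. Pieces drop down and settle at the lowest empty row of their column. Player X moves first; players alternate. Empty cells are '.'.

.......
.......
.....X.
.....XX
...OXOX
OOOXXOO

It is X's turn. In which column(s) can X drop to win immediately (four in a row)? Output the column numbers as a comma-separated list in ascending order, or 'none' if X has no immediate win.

Answer: 6

Derivation:
col 0: drop X → no win
col 1: drop X → no win
col 2: drop X → no win
col 3: drop X → no win
col 4: drop X → no win
col 5: drop X → no win
col 6: drop X → WIN!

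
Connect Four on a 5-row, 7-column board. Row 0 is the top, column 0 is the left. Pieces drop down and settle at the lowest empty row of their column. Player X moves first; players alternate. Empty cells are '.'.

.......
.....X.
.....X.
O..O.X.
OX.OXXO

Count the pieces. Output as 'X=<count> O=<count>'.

X=6 O=5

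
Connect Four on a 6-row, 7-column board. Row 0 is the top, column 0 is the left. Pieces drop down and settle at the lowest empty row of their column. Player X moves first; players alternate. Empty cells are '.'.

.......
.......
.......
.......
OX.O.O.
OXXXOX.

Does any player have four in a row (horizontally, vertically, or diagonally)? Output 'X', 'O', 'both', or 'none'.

none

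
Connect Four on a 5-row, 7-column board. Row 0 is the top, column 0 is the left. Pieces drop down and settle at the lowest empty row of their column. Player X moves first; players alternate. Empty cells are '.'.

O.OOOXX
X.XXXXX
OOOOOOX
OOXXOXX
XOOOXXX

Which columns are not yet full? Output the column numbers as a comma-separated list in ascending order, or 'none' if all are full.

Answer: 1

Derivation:
col 0: top cell = 'O' → FULL
col 1: top cell = '.' → open
col 2: top cell = 'O' → FULL
col 3: top cell = 'O' → FULL
col 4: top cell = 'O' → FULL
col 5: top cell = 'X' → FULL
col 6: top cell = 'X' → FULL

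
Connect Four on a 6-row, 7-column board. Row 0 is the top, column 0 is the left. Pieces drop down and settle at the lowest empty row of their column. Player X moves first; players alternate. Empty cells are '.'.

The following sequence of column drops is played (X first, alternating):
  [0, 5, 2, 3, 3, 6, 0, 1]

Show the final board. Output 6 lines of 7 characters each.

Move 1: X drops in col 0, lands at row 5
Move 2: O drops in col 5, lands at row 5
Move 3: X drops in col 2, lands at row 5
Move 4: O drops in col 3, lands at row 5
Move 5: X drops in col 3, lands at row 4
Move 6: O drops in col 6, lands at row 5
Move 7: X drops in col 0, lands at row 4
Move 8: O drops in col 1, lands at row 5

Answer: .......
.......
.......
.......
X..X...
XOXO.OO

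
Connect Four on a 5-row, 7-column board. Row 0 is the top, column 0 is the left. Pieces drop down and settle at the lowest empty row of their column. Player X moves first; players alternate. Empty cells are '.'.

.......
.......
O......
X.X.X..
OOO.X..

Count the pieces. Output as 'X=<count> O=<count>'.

X=4 O=4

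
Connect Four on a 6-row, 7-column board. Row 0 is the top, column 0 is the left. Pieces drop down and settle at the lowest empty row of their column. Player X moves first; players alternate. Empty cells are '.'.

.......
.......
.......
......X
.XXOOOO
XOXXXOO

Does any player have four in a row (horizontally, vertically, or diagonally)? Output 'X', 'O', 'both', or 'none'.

O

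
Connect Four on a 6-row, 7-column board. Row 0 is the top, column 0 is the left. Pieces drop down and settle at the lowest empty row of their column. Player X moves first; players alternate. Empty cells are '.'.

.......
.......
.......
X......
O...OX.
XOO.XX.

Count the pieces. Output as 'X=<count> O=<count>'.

X=5 O=4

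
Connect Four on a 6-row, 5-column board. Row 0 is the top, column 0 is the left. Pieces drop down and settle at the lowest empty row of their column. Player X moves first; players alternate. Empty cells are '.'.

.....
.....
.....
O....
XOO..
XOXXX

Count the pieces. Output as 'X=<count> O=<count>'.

X=5 O=4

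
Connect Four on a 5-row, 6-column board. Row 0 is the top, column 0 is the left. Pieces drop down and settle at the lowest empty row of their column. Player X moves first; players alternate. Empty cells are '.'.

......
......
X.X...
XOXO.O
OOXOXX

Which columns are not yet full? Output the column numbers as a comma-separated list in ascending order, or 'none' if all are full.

Answer: 0,1,2,3,4,5

Derivation:
col 0: top cell = '.' → open
col 1: top cell = '.' → open
col 2: top cell = '.' → open
col 3: top cell = '.' → open
col 4: top cell = '.' → open
col 5: top cell = '.' → open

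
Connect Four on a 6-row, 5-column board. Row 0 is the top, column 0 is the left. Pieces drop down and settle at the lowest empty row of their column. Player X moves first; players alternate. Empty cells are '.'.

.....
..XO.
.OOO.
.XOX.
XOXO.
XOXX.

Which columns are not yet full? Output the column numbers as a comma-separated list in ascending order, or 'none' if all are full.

Answer: 0,1,2,3,4

Derivation:
col 0: top cell = '.' → open
col 1: top cell = '.' → open
col 2: top cell = '.' → open
col 3: top cell = '.' → open
col 4: top cell = '.' → open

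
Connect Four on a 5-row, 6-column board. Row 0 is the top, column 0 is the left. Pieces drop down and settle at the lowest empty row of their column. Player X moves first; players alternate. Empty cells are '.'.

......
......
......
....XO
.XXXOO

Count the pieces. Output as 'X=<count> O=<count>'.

X=4 O=3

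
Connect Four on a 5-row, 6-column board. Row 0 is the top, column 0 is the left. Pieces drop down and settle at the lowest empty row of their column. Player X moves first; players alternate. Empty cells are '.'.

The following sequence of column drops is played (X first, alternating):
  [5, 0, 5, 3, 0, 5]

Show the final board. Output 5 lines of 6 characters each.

Answer: ......
......
.....O
X....X
O..O.X

Derivation:
Move 1: X drops in col 5, lands at row 4
Move 2: O drops in col 0, lands at row 4
Move 3: X drops in col 5, lands at row 3
Move 4: O drops in col 3, lands at row 4
Move 5: X drops in col 0, lands at row 3
Move 6: O drops in col 5, lands at row 2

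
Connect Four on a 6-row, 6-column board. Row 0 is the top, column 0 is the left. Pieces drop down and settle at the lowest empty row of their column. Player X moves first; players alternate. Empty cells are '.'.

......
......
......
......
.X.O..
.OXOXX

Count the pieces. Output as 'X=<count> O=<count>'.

X=4 O=3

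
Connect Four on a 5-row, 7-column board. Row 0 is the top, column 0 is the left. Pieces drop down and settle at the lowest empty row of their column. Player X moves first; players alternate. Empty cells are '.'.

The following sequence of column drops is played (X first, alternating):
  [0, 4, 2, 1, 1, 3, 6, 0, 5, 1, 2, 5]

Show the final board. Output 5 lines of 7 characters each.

Move 1: X drops in col 0, lands at row 4
Move 2: O drops in col 4, lands at row 4
Move 3: X drops in col 2, lands at row 4
Move 4: O drops in col 1, lands at row 4
Move 5: X drops in col 1, lands at row 3
Move 6: O drops in col 3, lands at row 4
Move 7: X drops in col 6, lands at row 4
Move 8: O drops in col 0, lands at row 3
Move 9: X drops in col 5, lands at row 4
Move 10: O drops in col 1, lands at row 2
Move 11: X drops in col 2, lands at row 3
Move 12: O drops in col 5, lands at row 3

Answer: .......
.......
.O.....
OXX..O.
XOXOOXX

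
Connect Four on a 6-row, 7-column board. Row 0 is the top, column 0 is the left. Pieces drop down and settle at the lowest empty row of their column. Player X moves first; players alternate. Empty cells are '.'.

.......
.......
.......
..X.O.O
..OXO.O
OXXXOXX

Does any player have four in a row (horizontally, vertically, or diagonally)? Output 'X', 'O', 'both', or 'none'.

none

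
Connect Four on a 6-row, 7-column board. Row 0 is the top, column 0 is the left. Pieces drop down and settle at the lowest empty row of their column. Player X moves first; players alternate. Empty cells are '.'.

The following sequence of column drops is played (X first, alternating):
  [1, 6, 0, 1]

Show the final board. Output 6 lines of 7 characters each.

Answer: .......
.......
.......
.......
.O.....
XX....O

Derivation:
Move 1: X drops in col 1, lands at row 5
Move 2: O drops in col 6, lands at row 5
Move 3: X drops in col 0, lands at row 5
Move 4: O drops in col 1, lands at row 4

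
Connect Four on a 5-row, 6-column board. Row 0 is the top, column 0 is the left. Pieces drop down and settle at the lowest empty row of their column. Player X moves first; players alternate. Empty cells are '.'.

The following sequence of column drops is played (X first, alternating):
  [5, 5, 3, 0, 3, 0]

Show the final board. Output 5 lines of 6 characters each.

Move 1: X drops in col 5, lands at row 4
Move 2: O drops in col 5, lands at row 3
Move 3: X drops in col 3, lands at row 4
Move 4: O drops in col 0, lands at row 4
Move 5: X drops in col 3, lands at row 3
Move 6: O drops in col 0, lands at row 3

Answer: ......
......
......
O..X.O
O..X.X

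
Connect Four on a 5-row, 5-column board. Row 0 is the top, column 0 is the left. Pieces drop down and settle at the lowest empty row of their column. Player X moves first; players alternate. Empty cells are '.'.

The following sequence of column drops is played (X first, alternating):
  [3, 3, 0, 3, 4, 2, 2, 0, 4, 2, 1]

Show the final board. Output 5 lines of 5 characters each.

Answer: .....
.....
..OO.
O.XOX
XXOXX

Derivation:
Move 1: X drops in col 3, lands at row 4
Move 2: O drops in col 3, lands at row 3
Move 3: X drops in col 0, lands at row 4
Move 4: O drops in col 3, lands at row 2
Move 5: X drops in col 4, lands at row 4
Move 6: O drops in col 2, lands at row 4
Move 7: X drops in col 2, lands at row 3
Move 8: O drops in col 0, lands at row 3
Move 9: X drops in col 4, lands at row 3
Move 10: O drops in col 2, lands at row 2
Move 11: X drops in col 1, lands at row 4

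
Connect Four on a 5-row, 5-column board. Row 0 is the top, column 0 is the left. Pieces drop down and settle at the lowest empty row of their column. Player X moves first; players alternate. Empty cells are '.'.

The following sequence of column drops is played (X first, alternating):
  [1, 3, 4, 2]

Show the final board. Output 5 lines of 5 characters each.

Answer: .....
.....
.....
.....
.XOOX

Derivation:
Move 1: X drops in col 1, lands at row 4
Move 2: O drops in col 3, lands at row 4
Move 3: X drops in col 4, lands at row 4
Move 4: O drops in col 2, lands at row 4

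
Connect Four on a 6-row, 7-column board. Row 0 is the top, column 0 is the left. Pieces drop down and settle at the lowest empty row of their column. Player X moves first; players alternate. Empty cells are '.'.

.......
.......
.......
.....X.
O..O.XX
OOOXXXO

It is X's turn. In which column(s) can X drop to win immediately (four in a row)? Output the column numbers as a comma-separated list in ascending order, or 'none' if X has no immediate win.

col 0: drop X → no win
col 1: drop X → no win
col 2: drop X → no win
col 3: drop X → no win
col 4: drop X → no win
col 5: drop X → WIN!
col 6: drop X → no win

Answer: 5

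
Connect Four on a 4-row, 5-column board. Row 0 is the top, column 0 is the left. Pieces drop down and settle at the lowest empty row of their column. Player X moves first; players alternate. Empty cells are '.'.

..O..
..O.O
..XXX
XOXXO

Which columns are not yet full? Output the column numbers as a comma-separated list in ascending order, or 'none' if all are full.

Answer: 0,1,3,4

Derivation:
col 0: top cell = '.' → open
col 1: top cell = '.' → open
col 2: top cell = 'O' → FULL
col 3: top cell = '.' → open
col 4: top cell = '.' → open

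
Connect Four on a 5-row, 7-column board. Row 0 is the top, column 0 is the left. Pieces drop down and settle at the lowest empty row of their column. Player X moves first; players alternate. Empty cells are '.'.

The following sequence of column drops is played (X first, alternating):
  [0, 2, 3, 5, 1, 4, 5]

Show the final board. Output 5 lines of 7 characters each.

Move 1: X drops in col 0, lands at row 4
Move 2: O drops in col 2, lands at row 4
Move 3: X drops in col 3, lands at row 4
Move 4: O drops in col 5, lands at row 4
Move 5: X drops in col 1, lands at row 4
Move 6: O drops in col 4, lands at row 4
Move 7: X drops in col 5, lands at row 3

Answer: .......
.......
.......
.....X.
XXOXOO.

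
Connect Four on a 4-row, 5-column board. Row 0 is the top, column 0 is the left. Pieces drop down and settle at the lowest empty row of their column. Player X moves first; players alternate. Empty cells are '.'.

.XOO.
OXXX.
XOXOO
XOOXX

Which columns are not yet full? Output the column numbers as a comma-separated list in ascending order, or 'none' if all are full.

Answer: 0,4

Derivation:
col 0: top cell = '.' → open
col 1: top cell = 'X' → FULL
col 2: top cell = 'O' → FULL
col 3: top cell = 'O' → FULL
col 4: top cell = '.' → open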